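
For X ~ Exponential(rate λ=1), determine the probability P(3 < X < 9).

P(3 < X < 9) = ∫_{3}^{9} f(x) dx
where f(x) = e^{- x}
= - \frac{1 - e^{6}}{e^{9}}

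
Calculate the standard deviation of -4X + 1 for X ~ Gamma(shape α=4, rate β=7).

For X ~ Gamma(shape α=4, rate β=7):
Var(X) = \frac{4}{49}
SD(X) = √(Var(X)) = √(\frac{4}{49}) = \frac{2}{7}
SD(-4X + 1) = |-4| × SD(X) = 4 × \frac{2}{7} = \frac{8}{7}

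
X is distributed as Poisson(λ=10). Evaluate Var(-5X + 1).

For X ~ Poisson(λ=10):
Var(X) = 10
Var(-5X + 1) = (-5)² × Var(X) = 25 × 10 = 250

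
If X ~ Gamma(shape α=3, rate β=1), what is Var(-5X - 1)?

For X ~ Gamma(shape α=3, rate β=1):
Var(X) = 3
Var(-5X - 1) = (-5)² × Var(X) = 25 × 3 = 75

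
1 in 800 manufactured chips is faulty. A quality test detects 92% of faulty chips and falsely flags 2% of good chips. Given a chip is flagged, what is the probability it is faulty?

Let D = the rare event, + = positive/flagged.
P(D) = 1/800
P(+|D) = 92/100 = 23/25
P(+|D') = 2/100 = 1/50
P(+) = P(+|D)P(D) + P(+|D')P(D')
     = \frac{23}{25} × \frac{1}{800} + \frac{1}{50} × \frac{799}{800}
     = \frac{169}{8000}
P(D|+) = P(+|D)P(D)/P(+) = \frac{46}{845}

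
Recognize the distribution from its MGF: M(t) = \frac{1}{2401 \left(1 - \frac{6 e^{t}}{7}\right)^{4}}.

The MGF M(t) = \frac{1}{2401 \left(1 - \frac{6 e^{t}}{7}\right)^{4}} is the standard form for the NegativeBinomial distribution.
Comparing with the known MGF formula identifies: NegBin(r=4, p=1/7), X = failures before r-th success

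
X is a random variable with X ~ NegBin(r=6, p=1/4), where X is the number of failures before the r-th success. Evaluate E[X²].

Using the identity E[X²] = Var(X) + (E[X])²:
E[X] = 18
Var(X) = 72
E[X²] = 72 + (18)²
= 396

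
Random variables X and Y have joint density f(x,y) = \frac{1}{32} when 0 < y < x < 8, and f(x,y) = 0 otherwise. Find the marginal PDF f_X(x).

f_X(x) = ∫_0^x \frac{1}{32} dy = \frac{x}{32}
for 0 < x < 8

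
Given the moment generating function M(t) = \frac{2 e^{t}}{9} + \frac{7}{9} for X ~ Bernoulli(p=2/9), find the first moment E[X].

To find E[X], compute M^(1)(0):
M^(1)(t) = \frac{2 e^{t}}{9}
M^(1)(0) = \frac{2}{9}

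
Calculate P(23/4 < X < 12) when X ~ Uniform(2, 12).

P(23/4 < X < 12) = ∫_{23/4}^{12} f(x) dx
where f(x) = \frac{1}{10}
= \frac{5}{8}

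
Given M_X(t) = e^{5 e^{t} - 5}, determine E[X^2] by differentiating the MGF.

To find E[X^2], compute M^(2)(0):
M^(1)(t) = 5 e^{t} e^{5 e^{t} - 5}
M^(2)(t) = 25 e^{2 t} e^{5 e^{t} - 5} + 5 e^{t} e^{5 e^{t} - 5}
M^(2)(0) = 30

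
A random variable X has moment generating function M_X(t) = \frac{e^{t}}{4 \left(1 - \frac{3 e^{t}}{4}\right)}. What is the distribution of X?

The MGF M(t) = \frac{e^{t}}{4 \left(1 - \frac{3 e^{t}}{4}\right)} is the standard form for the Geometric distribution.
Comparing with the known MGF formula identifies: Geometric(p=1/4), X = trial number of first success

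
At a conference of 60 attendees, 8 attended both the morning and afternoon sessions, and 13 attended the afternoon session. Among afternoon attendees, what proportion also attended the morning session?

P(A ∩ B) = 8/60 = 2/15
P(B) = 13/60
P(A|B) = P(A ∩ B) / P(B) = (2/15) / (13/60) = 8/13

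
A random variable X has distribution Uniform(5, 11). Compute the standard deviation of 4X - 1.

For X ~ Uniform(5, 11):
Var(X) = 3
SD(X) = √(Var(X)) = √(3) = \sqrt{3}
SD(4X - 1) = |4| × SD(X) = 4 × \sqrt{3} = 4 \sqrt{3}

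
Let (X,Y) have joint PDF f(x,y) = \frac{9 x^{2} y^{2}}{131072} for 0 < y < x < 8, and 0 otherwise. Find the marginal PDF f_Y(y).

f_Y(y) = ∫_y^8 \frac{9 x^{2} y^{2}}{131072} dx = \frac{3 y^{2} \left(512 - y^{3}\right)}{131072}
for 0 < y < 8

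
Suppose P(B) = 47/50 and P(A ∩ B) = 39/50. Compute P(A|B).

P(A|B) = P(A ∩ B) / P(B)
= (39/50) / (47/50)
= 39/47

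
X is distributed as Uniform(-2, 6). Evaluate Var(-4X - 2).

For X ~ Uniform(-2, 6):
Var(X) = \frac{16}{3}
Var(-4X - 2) = (-4)² × Var(X) = 16 × \frac{16}{3} = \frac{256}{3}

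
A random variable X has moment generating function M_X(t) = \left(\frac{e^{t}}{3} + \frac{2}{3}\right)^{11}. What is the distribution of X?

The MGF M(t) = \left(\frac{e^{t}}{3} + \frac{2}{3}\right)^{11} is the standard form for the Binomial distribution.
Comparing with the known MGF formula identifies: Binomial(n=11, p=1/3)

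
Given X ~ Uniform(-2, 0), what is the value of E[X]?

For X ~ Uniform(-2, 0), the expected value is:
E[X] = -1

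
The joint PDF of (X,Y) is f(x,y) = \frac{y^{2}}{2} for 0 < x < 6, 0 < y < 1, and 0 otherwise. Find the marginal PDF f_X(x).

f_X(x) = ∫_0^1 f(x,y) dy
= ∫_0^1 \frac{y^{2}}{2} dy
= \frac{1}{6} for 0 < x < 6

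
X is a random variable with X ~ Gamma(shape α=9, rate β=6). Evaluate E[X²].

Using the identity E[X²] = Var(X) + (E[X])²:
E[X] = \frac{3}{2}
Var(X) = \frac{1}{4}
E[X²] = \frac{1}{4} + (\frac{3}{2})²
= \frac{5}{2}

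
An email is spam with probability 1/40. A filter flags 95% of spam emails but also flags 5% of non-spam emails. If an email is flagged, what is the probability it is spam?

Let D = the rare event, + = positive/flagged.
P(D) = 1/40
P(+|D) = 95/100 = 19/20
P(+|D') = 5/100 = 1/20
P(+) = P(+|D)P(D) + P(+|D')P(D')
     = \frac{19}{20} × \frac{1}{40} + \frac{1}{20} × \frac{39}{40}
     = \frac{29}{400}
P(D|+) = P(+|D)P(D)/P(+) = \frac{19}{58}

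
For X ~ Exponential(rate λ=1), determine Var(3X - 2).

For X ~ Exponential(rate λ=1):
Var(X) = 1
Var(3X - 2) = (3)² × Var(X) = 9 × 1 = 9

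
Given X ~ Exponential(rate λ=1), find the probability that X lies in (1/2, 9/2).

P(1/2 < X < 9/2) = ∫_{1/2}^{9/2} f(x) dx
where f(x) = e^{- x}
= - \frac{1 - e^{4}}{e^{\frac{9}{2}}}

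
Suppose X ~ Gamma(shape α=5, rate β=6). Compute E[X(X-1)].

E[X(X-1)] = E[X² - X] = E[X²] - E[X]
E[X] = \frac{5}{6}
E[X²] = Var(X) + (E[X])² = \frac{5}{36} + (\frac{5}{6})² = \frac{5}{6}
E[X(X-1)] = \frac{5}{6} - \frac{5}{6} = 0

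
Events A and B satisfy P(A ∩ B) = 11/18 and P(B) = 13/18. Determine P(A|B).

P(A|B) = P(A ∩ B) / P(B)
= (11/18) / (13/18)
= 11/13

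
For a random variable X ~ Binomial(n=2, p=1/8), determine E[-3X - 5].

For X ~ Binomial(n=2, p=1/8):
E[X] = \frac{1}{4}
E[-3X - 5] = -3 × E[X] - 5 = - \frac{23}{4}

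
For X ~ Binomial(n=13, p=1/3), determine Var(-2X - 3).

For X ~ Binomial(n=13, p=1/3):
Var(X) = \frac{26}{9}
Var(-2X - 3) = (-2)² × Var(X) = 4 × \frac{26}{9} = \frac{104}{9}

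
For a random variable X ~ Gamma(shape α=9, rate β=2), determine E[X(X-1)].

E[X(X-1)] = E[X² - X] = E[X²] - E[X]
E[X] = \frac{9}{2}
E[X²] = Var(X) + (E[X])² = \frac{9}{4} + (\frac{9}{2})² = \frac{45}{2}
E[X(X-1)] = \frac{45}{2} - \frac{9}{2} = 18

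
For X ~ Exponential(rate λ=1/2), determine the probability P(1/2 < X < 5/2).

P(1/2 < X < 5/2) = ∫_{1/2}^{5/2} f(x) dx
where f(x) = \frac{e^{- \frac{x}{2}}}{2}
= - \frac{1 - e}{e^{\frac{5}{4}}}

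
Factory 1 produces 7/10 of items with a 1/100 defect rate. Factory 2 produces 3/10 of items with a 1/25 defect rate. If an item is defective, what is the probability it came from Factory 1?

Using Bayes' theorem:
P(F1) = 7/10, P(D|F1) = 1/100
P(F2) = 3/10, P(D|F2) = 1/25
P(D) = P(D|F1)P(F1) + P(D|F2)P(F2)
     = \frac{19}{1000}
P(F1|D) = P(D|F1)P(F1) / P(D)
= \frac{7}{19}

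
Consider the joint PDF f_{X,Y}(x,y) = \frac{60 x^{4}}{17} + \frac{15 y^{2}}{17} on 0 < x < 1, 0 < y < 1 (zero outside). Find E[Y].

E[Y] = ∫_0^1 ∫_0^1 y × f(x,y) dx dy
= \frac{39}{68}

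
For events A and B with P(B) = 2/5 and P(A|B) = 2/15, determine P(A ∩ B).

By definition, P(A|B) = P(A ∩ B) / P(B)
So P(A ∩ B) = P(A|B) × P(B)
= 2/15 × 2/5
= 4/75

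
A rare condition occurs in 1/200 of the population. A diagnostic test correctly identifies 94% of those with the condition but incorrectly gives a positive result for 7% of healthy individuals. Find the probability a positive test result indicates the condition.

Let D = the rare event, + = positive/flagged.
P(D) = 1/200
P(+|D) = 94/100 = 47/50
P(+|D') = 7/100
P(+) = P(+|D)P(D) + P(+|D')P(D')
     = \frac{47}{50} × \frac{1}{200} + \frac{7}{100} × \frac{199}{200}
     = \frac{1487}{20000}
P(D|+) = P(+|D)P(D)/P(+) = \frac{94}{1487}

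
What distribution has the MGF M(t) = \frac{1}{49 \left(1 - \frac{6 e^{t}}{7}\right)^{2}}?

The MGF M(t) = \frac{1}{49 \left(1 - \frac{6 e^{t}}{7}\right)^{2}} is the standard form for the NegativeBinomial distribution.
Comparing with the known MGF formula identifies: NegBin(r=2, p=1/7), X = failures before r-th success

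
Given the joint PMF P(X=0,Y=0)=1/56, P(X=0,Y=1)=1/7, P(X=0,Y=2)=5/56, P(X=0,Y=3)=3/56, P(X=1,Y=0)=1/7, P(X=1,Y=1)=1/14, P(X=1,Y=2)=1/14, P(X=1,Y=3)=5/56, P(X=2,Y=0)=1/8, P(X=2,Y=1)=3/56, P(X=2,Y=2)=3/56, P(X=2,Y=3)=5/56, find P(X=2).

P(X=2) = P(X=2,Y=0) + P(X=2,Y=1) + P(X=2,Y=2) + P(X=2,Y=3)
= 1/8 + 3/56 + 3/56 + 5/56
= 9/28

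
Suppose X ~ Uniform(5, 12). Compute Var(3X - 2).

For X ~ Uniform(5, 12):
Var(X) = \frac{49}{12}
Var(3X - 2) = (3)² × Var(X) = 9 × \frac{49}{12} = \frac{147}{4}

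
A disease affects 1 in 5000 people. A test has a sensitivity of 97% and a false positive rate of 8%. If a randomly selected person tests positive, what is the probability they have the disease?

Let D = the rare event, + = positive/flagged.
P(D) = 1/5000
P(+|D) = 97/100
P(+|D') = 8/100 = 2/25
P(+) = P(+|D)P(D) + P(+|D')P(D')
     = \frac{97}{100} × \frac{1}{5000} + \frac{2}{25} × \frac{4999}{5000}
     = \frac{40089}{500000}
P(D|+) = P(+|D)P(D)/P(+) = \frac{97}{40089}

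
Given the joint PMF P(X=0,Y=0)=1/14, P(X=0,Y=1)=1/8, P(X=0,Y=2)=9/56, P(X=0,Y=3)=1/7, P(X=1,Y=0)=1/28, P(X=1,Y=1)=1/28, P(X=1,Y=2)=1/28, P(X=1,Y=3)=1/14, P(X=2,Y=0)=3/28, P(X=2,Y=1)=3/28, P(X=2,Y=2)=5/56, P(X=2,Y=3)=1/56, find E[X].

First find marginal of X:
P(X=0) = 1/2
P(X=1) = 5/28
P(X=2) = 9/28
E[X] = 0 × 1/2 + 1 × 5/28 + 2 × 9/28 = 23/28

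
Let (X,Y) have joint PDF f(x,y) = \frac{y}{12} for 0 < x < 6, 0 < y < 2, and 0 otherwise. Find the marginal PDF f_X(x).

f_X(x) = ∫_0^2 f(x,y) dy
= ∫_0^2 \frac{y}{12} dy
= \frac{1}{6} for 0 < x < 6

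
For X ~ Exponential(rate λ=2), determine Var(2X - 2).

For X ~ Exponential(rate λ=2):
Var(X) = \frac{1}{4}
Var(2X - 2) = (2)² × Var(X) = 4 × \frac{1}{4} = 1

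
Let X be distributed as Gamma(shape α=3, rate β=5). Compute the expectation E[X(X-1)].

E[X(X-1)] = E[X² - X] = E[X²] - E[X]
E[X] = \frac{3}{5}
E[X²] = Var(X) + (E[X])² = \frac{3}{25} + (\frac{3}{5})² = \frac{12}{25}
E[X(X-1)] = \frac{12}{25} - \frac{3}{5} = - \frac{3}{25}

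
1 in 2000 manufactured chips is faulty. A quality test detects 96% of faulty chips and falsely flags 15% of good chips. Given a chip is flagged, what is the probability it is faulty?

Let D = the rare event, + = positive/flagged.
P(D) = 1/2000
P(+|D) = 96/100 = 24/25
P(+|D') = 15/100 = 3/20
P(+) = P(+|D)P(D) + P(+|D')P(D')
     = \frac{24}{25} × \frac{1}{2000} + \frac{3}{20} × \frac{1999}{2000}
     = \frac{30081}{200000}
P(D|+) = P(+|D)P(D)/P(+) = \frac{32}{10027}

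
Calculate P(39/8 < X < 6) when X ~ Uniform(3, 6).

P(39/8 < X < 6) = ∫_{39/8}^{6} f(x) dx
where f(x) = \frac{1}{3}
= \frac{3}{8}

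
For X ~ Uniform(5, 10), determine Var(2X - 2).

For X ~ Uniform(5, 10):
Var(X) = \frac{25}{12}
Var(2X - 2) = (2)² × Var(X) = 4 × \frac{25}{12} = \frac{25}{3}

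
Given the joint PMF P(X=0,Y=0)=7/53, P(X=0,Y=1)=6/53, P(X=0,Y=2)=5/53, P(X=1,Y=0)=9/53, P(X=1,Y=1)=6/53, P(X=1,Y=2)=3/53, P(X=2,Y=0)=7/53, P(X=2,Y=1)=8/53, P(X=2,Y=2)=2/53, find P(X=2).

P(X=2) = P(X=2,Y=0) + P(X=2,Y=1) + P(X=2,Y=2)
= 7/53 + 8/53 + 2/53
= 17/53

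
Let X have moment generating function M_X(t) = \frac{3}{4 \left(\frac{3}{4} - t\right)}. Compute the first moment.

To find E[X], compute M^(1)(0):
M^(1)(t) = \frac{3}{4 \left(\frac{3}{4} - t\right)^{2}}
M^(1)(0) = \frac{4}{3}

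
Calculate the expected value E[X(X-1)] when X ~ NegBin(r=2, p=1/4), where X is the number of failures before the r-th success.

E[X(X-1)] = E[X² - X] = E[X²] - E[X]
E[X] = 6
E[X²] = Var(X) + (E[X])² = 24 + (6)² = 60
E[X(X-1)] = 60 - 6 = 54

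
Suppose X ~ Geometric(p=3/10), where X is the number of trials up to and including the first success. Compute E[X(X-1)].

E[X(X-1)] = E[X² - X] = E[X²] - E[X]
E[X] = \frac{10}{3}
E[X²] = Var(X) + (E[X])² = \frac{70}{9} + (\frac{10}{3})² = \frac{170}{9}
E[X(X-1)] = \frac{170}{9} - \frac{10}{3} = \frac{140}{9}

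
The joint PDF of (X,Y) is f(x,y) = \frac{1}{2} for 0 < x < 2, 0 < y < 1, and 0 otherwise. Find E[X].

f_X(x) = ∫_0^1 \frac{1}{2} dy = \frac{1}{2}
E[X] = ∫_0^2 x × (\frac{1}{2}) dx = 1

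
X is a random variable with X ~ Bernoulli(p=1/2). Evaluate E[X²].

Using the identity E[X²] = Var(X) + (E[X])²:
E[X] = \frac{1}{2}
Var(X) = \frac{1}{4}
E[X²] = \frac{1}{4} + (\frac{1}{2})²
= \frac{1}{2}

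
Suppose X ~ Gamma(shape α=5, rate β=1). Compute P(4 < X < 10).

P(4 < X < 10) = ∫_{4}^{10} f(x) dx
where f(x) = \frac{x^{4} e^{- x}}{24}
= \frac{-1933 + 103 e^{6}}{3 e^{10}}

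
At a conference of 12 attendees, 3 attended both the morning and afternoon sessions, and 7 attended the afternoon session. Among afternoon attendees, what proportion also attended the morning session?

P(A ∩ B) = 3/12 = 1/4
P(B) = 7/12
P(A|B) = P(A ∩ B) / P(B) = (1/4) / (7/12) = 3/7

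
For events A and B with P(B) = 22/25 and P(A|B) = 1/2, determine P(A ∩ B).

By definition, P(A|B) = P(A ∩ B) / P(B)
So P(A ∩ B) = P(A|B) × P(B)
= 1/2 × 22/25
= 11/25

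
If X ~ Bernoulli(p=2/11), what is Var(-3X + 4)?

For X ~ Bernoulli(p=2/11):
Var(X) = \frac{18}{121}
Var(-3X + 4) = (-3)² × Var(X) = 9 × \frac{18}{121} = \frac{162}{121}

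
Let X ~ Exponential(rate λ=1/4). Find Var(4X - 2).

For X ~ Exponential(rate λ=1/4):
Var(X) = 16
Var(4X - 2) = (4)² × Var(X) = 16 × 16 = 256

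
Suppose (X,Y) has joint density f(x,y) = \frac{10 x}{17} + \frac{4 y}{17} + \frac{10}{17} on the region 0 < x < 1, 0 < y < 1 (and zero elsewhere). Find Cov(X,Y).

E[XY] = ∫∫ xy × f(x,y) dx dy = \frac{29}{102}
E[X] = \frac{28}{51}
E[Y] = \frac{53}{102}
Cov(X,Y) = E[XY] - E[X]E[Y] = - \frac{5}{5202}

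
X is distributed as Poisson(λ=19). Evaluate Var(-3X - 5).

For X ~ Poisson(λ=19):
Var(X) = 19
Var(-3X - 5) = (-3)² × Var(X) = 9 × 19 = 171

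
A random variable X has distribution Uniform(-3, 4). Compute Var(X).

For X ~ Uniform(-3, 4):
Var(X) = \frac{49}{12}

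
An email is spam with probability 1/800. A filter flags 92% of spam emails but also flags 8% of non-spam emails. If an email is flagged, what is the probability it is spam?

Let D = the rare event, + = positive/flagged.
P(D) = 1/800
P(+|D) = 92/100 = 23/25
P(+|D') = 8/100 = 2/25
P(+) = P(+|D)P(D) + P(+|D')P(D')
     = \frac{23}{25} × \frac{1}{800} + \frac{2}{25} × \frac{799}{800}
     = \frac{1621}{20000}
P(D|+) = P(+|D)P(D)/P(+) = \frac{23}{1621}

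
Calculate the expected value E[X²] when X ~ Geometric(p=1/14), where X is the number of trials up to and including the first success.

Using the identity E[X²] = Var(X) + (E[X])²:
E[X] = 14
Var(X) = 182
E[X²] = 182 + (14)²
= 378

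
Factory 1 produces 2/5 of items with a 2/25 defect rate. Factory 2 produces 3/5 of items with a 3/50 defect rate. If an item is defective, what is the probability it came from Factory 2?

Using Bayes' theorem:
P(F1) = 2/5, P(D|F1) = 2/25
P(F2) = 3/5, P(D|F2) = 3/50
P(D) = P(D|F1)P(F1) + P(D|F2)P(F2)
     = \frac{17}{250}
P(F2|D) = P(D|F2)P(F2) / P(D)
= \frac{9}{17}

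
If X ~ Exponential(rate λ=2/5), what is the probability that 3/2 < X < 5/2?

P(3/2 < X < 5/2) = ∫_{3/2}^{5/2} f(x) dx
where f(x) = \frac{2 e^{- \frac{2 x}{5}}}{5}
= - \frac{1}{e} + e^{- \frac{3}{5}}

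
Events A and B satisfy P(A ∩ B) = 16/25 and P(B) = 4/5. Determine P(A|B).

P(A|B) = P(A ∩ B) / P(B)
= (16/25) / (4/5)
= 4/5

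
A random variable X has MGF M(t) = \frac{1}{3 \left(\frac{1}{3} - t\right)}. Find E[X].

To find E[X], compute M^(1)(0):
M^(1)(t) = \frac{1}{3 \left(\frac{1}{3} - t\right)^{2}}
M^(1)(0) = 3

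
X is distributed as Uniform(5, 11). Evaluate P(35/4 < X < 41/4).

P(35/4 < X < 41/4) = ∫_{35/4}^{41/4} f(x) dx
where f(x) = \frac{1}{6}
= \frac{1}{4}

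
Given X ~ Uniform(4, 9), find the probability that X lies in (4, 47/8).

P(4 < X < 47/8) = ∫_{4}^{47/8} f(x) dx
where f(x) = \frac{1}{5}
= \frac{3}{8}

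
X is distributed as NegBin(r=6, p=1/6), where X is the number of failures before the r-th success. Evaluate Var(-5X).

For X ~ NegBin(r=6, p=1/6), where X is the number of failures before the r-th success:
Var(X) = 180
Var(-5X) = (-5)² × Var(X) = 25 × 180 = 4500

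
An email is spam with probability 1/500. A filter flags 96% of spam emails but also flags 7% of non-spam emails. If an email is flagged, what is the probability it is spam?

Let D = the rare event, + = positive/flagged.
P(D) = 1/500
P(+|D) = 96/100 = 24/25
P(+|D') = 7/100
P(+) = P(+|D)P(D) + P(+|D')P(D')
     = \frac{24}{25} × \frac{1}{500} + \frac{7}{100} × \frac{499}{500}
     = \frac{3589}{50000}
P(D|+) = P(+|D)P(D)/P(+) = \frac{96}{3589}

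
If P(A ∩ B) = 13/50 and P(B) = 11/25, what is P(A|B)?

P(A|B) = P(A ∩ B) / P(B)
= (13/50) / (11/25)
= 13/22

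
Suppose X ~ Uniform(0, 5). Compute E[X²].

Using the identity E[X²] = Var(X) + (E[X])²:
E[X] = \frac{5}{2}
Var(X) = \frac{25}{12}
E[X²] = \frac{25}{12} + (\frac{5}{2})²
= \frac{25}{3}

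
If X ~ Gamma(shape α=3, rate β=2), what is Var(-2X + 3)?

For X ~ Gamma(shape α=3, rate β=2):
Var(X) = \frac{3}{4}
Var(-2X + 3) = (-2)² × Var(X) = 4 × \frac{3}{4} = 3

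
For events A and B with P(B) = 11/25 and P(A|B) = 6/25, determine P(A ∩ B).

By definition, P(A|B) = P(A ∩ B) / P(B)
So P(A ∩ B) = P(A|B) × P(B)
= 6/25 × 11/25
= 66/625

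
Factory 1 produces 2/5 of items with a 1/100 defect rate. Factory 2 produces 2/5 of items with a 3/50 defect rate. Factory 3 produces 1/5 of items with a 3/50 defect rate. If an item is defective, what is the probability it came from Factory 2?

Using Bayes' theorem:
P(F1) = 2/5, P(D|F1) = 1/100
P(F2) = 2/5, P(D|F2) = 3/50
P(F3) = 1/5, P(D|F3) = 3/50
P(D) = P(D|F1)P(F1) + P(D|F2)P(F2) + P(D|F3)P(F3)
     = \frac{1}{25}
P(F2|D) = P(D|F2)P(F2) / P(D)
= \frac{3}{5}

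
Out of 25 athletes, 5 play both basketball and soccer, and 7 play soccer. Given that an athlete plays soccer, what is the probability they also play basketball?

P(A ∩ B) = 5/25 = 1/5
P(B) = 7/25
P(A|B) = P(A ∩ B) / P(B) = (1/5) / (7/25) = 5/7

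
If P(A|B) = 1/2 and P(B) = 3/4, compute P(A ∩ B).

By definition, P(A|B) = P(A ∩ B) / P(B)
So P(A ∩ B) = P(A|B) × P(B)
= 1/2 × 3/4
= 3/8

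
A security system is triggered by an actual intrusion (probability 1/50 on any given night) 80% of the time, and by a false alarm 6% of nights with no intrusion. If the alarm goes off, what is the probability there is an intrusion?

Let D = the rare event, + = positive/flagged.
P(D) = 1/50
P(+|D) = 80/100 = 4/5
P(+|D') = 6/100 = 3/50
P(+) = P(+|D)P(D) + P(+|D')P(D')
     = \frac{4}{5} × \frac{1}{50} + \frac{3}{50} × \frac{49}{50}
     = \frac{187}{2500}
P(D|+) = P(+|D)P(D)/P(+) = \frac{40}{187}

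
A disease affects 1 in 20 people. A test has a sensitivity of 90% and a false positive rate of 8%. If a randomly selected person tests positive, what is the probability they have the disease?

Let D = the rare event, + = positive/flagged.
P(D) = 1/20
P(+|D) = 90/100 = 9/10
P(+|D') = 8/100 = 2/25
P(+) = P(+|D)P(D) + P(+|D')P(D')
     = \frac{9}{10} × \frac{1}{20} + \frac{2}{25} × \frac{19}{20}
     = \frac{121}{1000}
P(D|+) = P(+|D)P(D)/P(+) = \frac{45}{121}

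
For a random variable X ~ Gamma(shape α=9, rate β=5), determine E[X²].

Using the identity E[X²] = Var(X) + (E[X])²:
E[X] = \frac{9}{5}
Var(X) = \frac{9}{25}
E[X²] = \frac{9}{25} + (\frac{9}{5})²
= \frac{18}{5}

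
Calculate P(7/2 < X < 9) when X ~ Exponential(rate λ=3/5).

P(7/2 < X < 9) = ∫_{7/2}^{9} f(x) dx
where f(x) = \frac{3 e^{- \frac{3 x}{5}}}{5}
= - \frac{1}{e^{\frac{27}{5}}} + e^{- \frac{21}{10}}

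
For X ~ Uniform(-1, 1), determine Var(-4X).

For X ~ Uniform(-1, 1):
Var(X) = \frac{1}{3}
Var(-4X) = (-4)² × Var(X) = 16 × \frac{1}{3} = \frac{16}{3}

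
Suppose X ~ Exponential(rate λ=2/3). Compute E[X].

For X ~ Exponential(rate λ=2/3), the expected value is:
E[X] = \frac{3}{2}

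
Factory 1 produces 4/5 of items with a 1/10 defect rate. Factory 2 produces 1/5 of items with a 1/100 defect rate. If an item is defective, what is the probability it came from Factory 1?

Using Bayes' theorem:
P(F1) = 4/5, P(D|F1) = 1/10
P(F2) = 1/5, P(D|F2) = 1/100
P(D) = P(D|F1)P(F1) + P(D|F2)P(F2)
     = \frac{41}{500}
P(F1|D) = P(D|F1)P(F1) / P(D)
= \frac{40}{41}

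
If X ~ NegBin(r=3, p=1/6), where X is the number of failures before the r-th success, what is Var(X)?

For X ~ NegBin(r=3, p=1/6), where X is the number of failures before the r-th success:
Var(X) = 90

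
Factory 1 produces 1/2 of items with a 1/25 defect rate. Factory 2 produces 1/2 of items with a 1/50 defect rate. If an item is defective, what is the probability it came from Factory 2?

Using Bayes' theorem:
P(F1) = 1/2, P(D|F1) = 1/25
P(F2) = 1/2, P(D|F2) = 1/50
P(D) = P(D|F1)P(F1) + P(D|F2)P(F2)
     = \frac{3}{100}
P(F2|D) = P(D|F2)P(F2) / P(D)
= \frac{1}{3}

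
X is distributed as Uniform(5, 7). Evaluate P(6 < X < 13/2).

P(6 < X < 13/2) = ∫_{6}^{13/2} f(x) dx
where f(x) = \frac{1}{2}
= \frac{1}{4}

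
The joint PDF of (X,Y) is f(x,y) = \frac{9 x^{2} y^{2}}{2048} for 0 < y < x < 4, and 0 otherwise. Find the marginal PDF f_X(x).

f_X(x) = ∫_0^x \frac{9 x^{2} y^{2}}{2048} dy = \frac{3 x^{5}}{2048}
for 0 < x < 4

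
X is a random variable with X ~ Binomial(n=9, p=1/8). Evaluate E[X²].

Using the identity E[X²] = Var(X) + (E[X])²:
E[X] = \frac{9}{8}
Var(X) = \frac{63}{64}
E[X²] = \frac{63}{64} + (\frac{9}{8})²
= \frac{9}{4}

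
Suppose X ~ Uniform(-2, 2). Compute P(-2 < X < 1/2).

P(-2 < X < 1/2) = ∫_{-2}^{1/2} f(x) dx
where f(x) = \frac{1}{4}
= \frac{5}{8}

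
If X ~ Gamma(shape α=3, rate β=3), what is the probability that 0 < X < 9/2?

P(0 < X < 9/2) = ∫_{0}^{9/2} f(x) dx
where f(x) = \frac{27 x^{2} e^{- 3 x}}{2}
= 1 - \frac{845}{8 e^{\frac{27}{2}}}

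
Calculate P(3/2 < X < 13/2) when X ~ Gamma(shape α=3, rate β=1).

P(3/2 < X < 13/2) = ∫_{3/2}^{13/2} f(x) dx
where f(x) = \frac{x^{2} e^{- x}}{2}
= \frac{-229 + 29 e^{5}}{8 e^{\frac{13}{2}}}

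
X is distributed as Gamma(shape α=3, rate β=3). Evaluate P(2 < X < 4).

P(2 < X < 4) = ∫_{2}^{4} f(x) dx
where f(x) = \frac{27 x^{2} e^{- 3 x}}{2}
= \frac{5 \left(-17 + 5 e^{6}\right)}{e^{12}}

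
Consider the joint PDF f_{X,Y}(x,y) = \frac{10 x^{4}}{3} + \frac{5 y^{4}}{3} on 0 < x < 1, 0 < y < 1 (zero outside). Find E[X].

E[X] = ∫_0^1 ∫_0^1 x × f(x,y) dy dx
= ∫_0^1 ∫_0^1 x × (\frac{10 x^{4}}{3} + \frac{5 y^{4}}{3}) dy dx
= \frac{13}{18}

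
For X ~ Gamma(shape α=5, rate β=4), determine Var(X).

For X ~ Gamma(shape α=5, rate β=4):
Var(X) = \frac{5}{16}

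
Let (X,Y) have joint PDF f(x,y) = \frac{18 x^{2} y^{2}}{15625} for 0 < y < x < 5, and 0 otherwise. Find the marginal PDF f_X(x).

f_X(x) = ∫_0^x \frac{18 x^{2} y^{2}}{15625} dy = \frac{6 x^{5}}{15625}
for 0 < x < 5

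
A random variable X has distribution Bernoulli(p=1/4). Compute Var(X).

For X ~ Bernoulli(p=1/4):
Var(X) = \frac{3}{16}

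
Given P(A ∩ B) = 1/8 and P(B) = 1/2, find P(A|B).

P(A|B) = P(A ∩ B) / P(B)
= (1/8) / (1/2)
= 1/4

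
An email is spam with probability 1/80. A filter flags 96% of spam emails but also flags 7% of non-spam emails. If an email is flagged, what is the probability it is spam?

Let D = the rare event, + = positive/flagged.
P(D) = 1/80
P(+|D) = 96/100 = 24/25
P(+|D') = 7/100
P(+) = P(+|D)P(D) + P(+|D')P(D')
     = \frac{24}{25} × \frac{1}{80} + \frac{7}{100} × \frac{79}{80}
     = \frac{649}{8000}
P(D|+) = P(+|D)P(D)/P(+) = \frac{96}{649}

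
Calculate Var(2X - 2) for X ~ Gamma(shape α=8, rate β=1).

For X ~ Gamma(shape α=8, rate β=1):
Var(X) = 8
Var(2X - 2) = (2)² × Var(X) = 4 × 8 = 32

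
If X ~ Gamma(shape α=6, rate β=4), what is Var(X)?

For X ~ Gamma(shape α=6, rate β=4):
Var(X) = \frac{3}{8}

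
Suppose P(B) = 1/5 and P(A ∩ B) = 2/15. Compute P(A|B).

P(A|B) = P(A ∩ B) / P(B)
= (2/15) / (1/5)
= 2/3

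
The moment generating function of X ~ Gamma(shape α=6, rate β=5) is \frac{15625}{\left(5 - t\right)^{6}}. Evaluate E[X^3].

To find E[X^3], compute M^(3)(0):
M^(1)(t) = \frac{93750}{\left(5 - t\right)^{7}}
M^(2)(t) = \frac{656250}{\left(5 - t\right)^{8}}
M^(3)(t) = \frac{5250000}{\left(5 - t\right)^{9}}
M^(3)(0) = \frac{336}{125}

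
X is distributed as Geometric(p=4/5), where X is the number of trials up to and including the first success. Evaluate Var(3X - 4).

For X ~ Geometric(p=4/5), where X is the number of trials up to and including the first success:
Var(X) = \frac{5}{16}
Var(3X - 4) = (3)² × Var(X) = 9 × \frac{5}{16} = \frac{45}{16}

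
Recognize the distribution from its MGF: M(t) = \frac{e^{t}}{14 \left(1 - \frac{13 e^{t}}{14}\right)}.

The MGF M(t) = \frac{e^{t}}{14 \left(1 - \frac{13 e^{t}}{14}\right)} is the standard form for the Geometric distribution.
Comparing with the known MGF formula identifies: Geometric(p=1/14), X = trial number of first success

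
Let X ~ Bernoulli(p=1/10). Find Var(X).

For X ~ Bernoulli(p=1/10):
Var(X) = \frac{9}{100}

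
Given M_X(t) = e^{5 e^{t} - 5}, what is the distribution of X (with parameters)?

The MGF M(t) = e^{5 e^{t} - 5} is the standard form for the Poisson distribution.
Comparing with the known MGF formula identifies: Poisson(λ=5)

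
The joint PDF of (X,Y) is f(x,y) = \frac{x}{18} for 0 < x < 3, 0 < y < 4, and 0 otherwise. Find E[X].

f_X(x) = ∫_0^4 \frac{x}{18} dy = \frac{2 x}{9}
E[X] = ∫_0^3 x × (\frac{2 x}{9}) dx = 2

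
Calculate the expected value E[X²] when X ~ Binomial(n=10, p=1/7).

Using the identity E[X²] = Var(X) + (E[X])²:
E[X] = \frac{10}{7}
Var(X) = \frac{60}{49}
E[X²] = \frac{60}{49} + (\frac{10}{7})²
= \frac{160}{49}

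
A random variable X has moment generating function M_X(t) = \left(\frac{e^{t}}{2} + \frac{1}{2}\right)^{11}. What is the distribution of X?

The MGF M(t) = \left(\frac{e^{t}}{2} + \frac{1}{2}\right)^{11} is the standard form for the Binomial distribution.
Comparing with the known MGF formula identifies: Binomial(n=11, p=1/2)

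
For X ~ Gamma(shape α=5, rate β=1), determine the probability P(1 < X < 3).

P(1 < X < 3) = ∫_{1}^{3} f(x) dx
where f(x) = \frac{x^{4} e^{- x}}{24}
= \frac{-393 + 65 e^{2}}{24 e^{3}}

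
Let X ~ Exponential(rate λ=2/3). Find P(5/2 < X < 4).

P(5/2 < X < 4) = ∫_{5/2}^{4} f(x) dx
where f(x) = \frac{2 e^{- \frac{2 x}{3}}}{3}
= - \frac{1 - e}{e^{\frac{8}{3}}}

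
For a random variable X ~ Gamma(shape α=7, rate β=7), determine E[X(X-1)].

E[X(X-1)] = E[X² - X] = E[X²] - E[X]
E[X] = 1
E[X²] = Var(X) + (E[X])² = \frac{1}{7} + (1)² = \frac{8}{7}
E[X(X-1)] = \frac{8}{7} - 1 = \frac{1}{7}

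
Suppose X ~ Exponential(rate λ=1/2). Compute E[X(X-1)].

E[X(X-1)] = E[X² - X] = E[X²] - E[X]
E[X] = 2
E[X²] = Var(X) + (E[X])² = 4 + (2)² = 8
E[X(X-1)] = 8 - 2 = 6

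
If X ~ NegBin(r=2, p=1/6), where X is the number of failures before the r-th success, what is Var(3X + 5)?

For X ~ NegBin(r=2, p=1/6), where X is the number of failures before the r-th success:
Var(X) = 60
Var(3X + 5) = (3)² × Var(X) = 9 × 60 = 540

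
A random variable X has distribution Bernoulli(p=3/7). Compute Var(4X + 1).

For X ~ Bernoulli(p=3/7):
Var(X) = \frac{12}{49}
Var(4X + 1) = (4)² × Var(X) = 16 × \frac{12}{49} = \frac{192}{49}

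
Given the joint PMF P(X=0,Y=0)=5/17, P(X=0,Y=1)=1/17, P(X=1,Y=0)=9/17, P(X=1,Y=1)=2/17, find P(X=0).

P(X=0) = P(X=0,Y=0) + P(X=0,Y=1)
= 5/17 + 1/17
= 6/17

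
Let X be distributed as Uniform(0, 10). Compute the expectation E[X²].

Using the identity E[X²] = Var(X) + (E[X])²:
E[X] = 5
Var(X) = \frac{25}{3}
E[X²] = \frac{25}{3} + (5)²
= \frac{100}{3}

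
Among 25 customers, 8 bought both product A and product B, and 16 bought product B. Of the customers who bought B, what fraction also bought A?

P(A ∩ B) = 8/25
P(B) = 16/25
P(A|B) = P(A ∩ B) / P(B) = (8/25) / (16/25) = 1/2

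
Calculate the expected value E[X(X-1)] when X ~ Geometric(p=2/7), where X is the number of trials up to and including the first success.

E[X(X-1)] = E[X² - X] = E[X²] - E[X]
E[X] = \frac{7}{2}
E[X²] = Var(X) + (E[X])² = \frac{35}{4} + (\frac{7}{2})² = 21
E[X(X-1)] = 21 - \frac{7}{2} = \frac{35}{2}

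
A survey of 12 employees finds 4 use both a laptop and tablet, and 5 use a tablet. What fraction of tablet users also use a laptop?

P(A ∩ B) = 4/12 = 1/3
P(B) = 5/12
P(A|B) = P(A ∩ B) / P(B) = (1/3) / (5/12) = 4/5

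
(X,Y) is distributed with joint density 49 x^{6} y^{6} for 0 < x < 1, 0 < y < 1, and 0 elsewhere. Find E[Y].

E[Y] = ∫_0^1 ∫_0^1 y × f(x,y) dx dy
= \frac{7}{8}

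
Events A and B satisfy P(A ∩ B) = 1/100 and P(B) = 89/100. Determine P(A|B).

P(A|B) = P(A ∩ B) / P(B)
= (1/100) / (89/100)
= 1/89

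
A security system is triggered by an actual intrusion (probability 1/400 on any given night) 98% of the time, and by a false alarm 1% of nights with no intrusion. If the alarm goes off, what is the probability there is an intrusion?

Let D = the rare event, + = positive/flagged.
P(D) = 1/400
P(+|D) = 98/100 = 49/50
P(+|D') = 1/100
P(+) = P(+|D)P(D) + P(+|D')P(D')
     = \frac{49}{50} × \frac{1}{400} + \frac{1}{100} × \frac{399}{400}
     = \frac{497}{40000}
P(D|+) = P(+|D)P(D)/P(+) = \frac{14}{71}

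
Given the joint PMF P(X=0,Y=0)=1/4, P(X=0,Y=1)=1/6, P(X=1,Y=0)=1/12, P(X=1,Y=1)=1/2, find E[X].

First find marginal of X:
P(X=0) = 5/12
P(X=1) = 7/12
E[X] = 0 × 5/12 + 1 × 7/12 = 7/12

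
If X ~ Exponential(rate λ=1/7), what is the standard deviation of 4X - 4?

For X ~ Exponential(rate λ=1/7):
Var(X) = 49
SD(X) = √(Var(X)) = √(49) = 7
SD(4X - 4) = |4| × SD(X) = 4 × 7 = 28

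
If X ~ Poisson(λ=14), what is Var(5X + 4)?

For X ~ Poisson(λ=14):
Var(X) = 14
Var(5X + 4) = (5)² × Var(X) = 25 × 14 = 350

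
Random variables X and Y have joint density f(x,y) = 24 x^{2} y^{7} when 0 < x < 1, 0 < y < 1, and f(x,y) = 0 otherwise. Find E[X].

E[X] = ∫_0^1 ∫_0^1 x × f(x,y) dy dx
= ∫_0^1 ∫_0^1 x × (24 x^{2} y^{7}) dy dx
= \frac{3}{4}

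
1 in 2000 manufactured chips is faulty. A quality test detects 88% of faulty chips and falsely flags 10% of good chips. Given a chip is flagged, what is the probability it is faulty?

Let D = the rare event, + = positive/flagged.
P(D) = 1/2000
P(+|D) = 88/100 = 22/25
P(+|D') = 10/100 = 1/10
P(+) = P(+|D)P(D) + P(+|D')P(D')
     = \frac{22}{25} × \frac{1}{2000} + \frac{1}{10} × \frac{1999}{2000}
     = \frac{10039}{100000}
P(D|+) = P(+|D)P(D)/P(+) = \frac{44}{10039}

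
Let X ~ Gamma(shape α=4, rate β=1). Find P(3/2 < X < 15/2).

P(3/2 < X < 15/2) = ∫_{3/2}^{15/2} f(x) dx
where f(x) = \frac{x^{3} e^{- x}}{6}
= \frac{-1711 + 67 e^{6}}{16 e^{\frac{15}{2}}}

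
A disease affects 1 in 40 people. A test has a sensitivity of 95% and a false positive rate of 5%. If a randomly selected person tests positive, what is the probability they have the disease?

Let D = the rare event, + = positive/flagged.
P(D) = 1/40
P(+|D) = 95/100 = 19/20
P(+|D') = 5/100 = 1/20
P(+) = P(+|D)P(D) + P(+|D')P(D')
     = \frac{19}{20} × \frac{1}{40} + \frac{1}{20} × \frac{39}{40}
     = \frac{29}{400}
P(D|+) = P(+|D)P(D)/P(+) = \frac{19}{58}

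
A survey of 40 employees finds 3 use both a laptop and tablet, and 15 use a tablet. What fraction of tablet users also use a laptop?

P(A ∩ B) = 3/40
P(B) = 15/40 = 3/8
P(A|B) = P(A ∩ B) / P(B) = (3/40) / (3/8) = 1/5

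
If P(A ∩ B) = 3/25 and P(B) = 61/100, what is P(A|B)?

P(A|B) = P(A ∩ B) / P(B)
= (3/25) / (61/100)
= 12/61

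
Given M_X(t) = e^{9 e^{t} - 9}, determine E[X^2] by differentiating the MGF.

To find E[X^2], compute M^(2)(0):
M^(1)(t) = 9 e^{t} e^{9 e^{t} - 9}
M^(2)(t) = 81 e^{2 t} e^{9 e^{t} - 9} + 9 e^{t} e^{9 e^{t} - 9}
M^(2)(0) = 90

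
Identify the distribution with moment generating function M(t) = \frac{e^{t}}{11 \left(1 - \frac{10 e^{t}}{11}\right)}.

The MGF M(t) = \frac{e^{t}}{11 \left(1 - \frac{10 e^{t}}{11}\right)} is the standard form for the Geometric distribution.
Comparing with the known MGF formula identifies: Geometric(p=1/11), X = trial number of first success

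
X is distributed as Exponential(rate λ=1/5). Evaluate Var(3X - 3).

For X ~ Exponential(rate λ=1/5):
Var(X) = 25
Var(3X - 3) = (3)² × Var(X) = 9 × 25 = 225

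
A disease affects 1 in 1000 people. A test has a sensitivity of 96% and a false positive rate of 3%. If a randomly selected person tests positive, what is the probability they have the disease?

Let D = the rare event, + = positive/flagged.
P(D) = 1/1000
P(+|D) = 96/100 = 24/25
P(+|D') = 3/100
P(+) = P(+|D)P(D) + P(+|D')P(D')
     = \frac{24}{25} × \frac{1}{1000} + \frac{3}{100} × \frac{999}{1000}
     = \frac{3093}{100000}
P(D|+) = P(+|D)P(D)/P(+) = \frac{32}{1031}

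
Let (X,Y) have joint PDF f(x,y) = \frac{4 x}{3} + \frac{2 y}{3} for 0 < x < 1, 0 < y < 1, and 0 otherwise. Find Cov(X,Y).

E[XY] = ∫∫ xy × f(x,y) dx dy = \frac{1}{3}
E[X] = \frac{11}{18}
E[Y] = \frac{5}{9}
Cov(X,Y) = E[XY] - E[X]E[Y] = - \frac{1}{162}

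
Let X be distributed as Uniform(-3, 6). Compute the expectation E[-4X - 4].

For X ~ Uniform(-3, 6):
E[X] = \frac{3}{2}
E[-4X - 4] = -4 × E[X] - 4 = -10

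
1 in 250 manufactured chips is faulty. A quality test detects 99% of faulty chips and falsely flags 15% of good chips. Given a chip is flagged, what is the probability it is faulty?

Let D = the rare event, + = positive/flagged.
P(D) = 1/250
P(+|D) = 99/100
P(+|D') = 15/100 = 3/20
P(+) = P(+|D)P(D) + P(+|D')P(D')
     = \frac{99}{100} × \frac{1}{250} + \frac{3}{20} × \frac{249}{250}
     = \frac{1917}{12500}
P(D|+) = P(+|D)P(D)/P(+) = \frac{11}{426}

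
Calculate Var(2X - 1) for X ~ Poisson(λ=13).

For X ~ Poisson(λ=13):
Var(X) = 13
Var(2X - 1) = (2)² × Var(X) = 4 × 13 = 52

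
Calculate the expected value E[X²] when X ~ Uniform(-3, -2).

Using the identity E[X²] = Var(X) + (E[X])²:
E[X] = - \frac{5}{2}
Var(X) = \frac{1}{12}
E[X²] = \frac{1}{12} + (- \frac{5}{2})²
= \frac{19}{3}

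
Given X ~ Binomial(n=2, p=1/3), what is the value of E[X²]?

Using the identity E[X²] = Var(X) + (E[X])²:
E[X] = \frac{2}{3}
Var(X) = \frac{4}{9}
E[X²] = \frac{4}{9} + (\frac{2}{3})²
= \frac{8}{9}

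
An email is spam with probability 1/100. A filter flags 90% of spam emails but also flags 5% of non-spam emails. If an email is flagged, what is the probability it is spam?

Let D = the rare event, + = positive/flagged.
P(D) = 1/100
P(+|D) = 90/100 = 9/10
P(+|D') = 5/100 = 1/20
P(+) = P(+|D)P(D) + P(+|D')P(D')
     = \frac{9}{10} × \frac{1}{100} + \frac{1}{20} × \frac{99}{100}
     = \frac{117}{2000}
P(D|+) = P(+|D)P(D)/P(+) = \frac{2}{13}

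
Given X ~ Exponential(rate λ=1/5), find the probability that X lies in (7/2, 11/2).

P(7/2 < X < 11/2) = ∫_{7/2}^{11/2} f(x) dx
where f(x) = \frac{e^{- \frac{x}{5}}}{5}
= - \frac{1 - e^{\frac{2}{5}}}{e^{\frac{11}{10}}}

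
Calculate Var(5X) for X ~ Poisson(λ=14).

For X ~ Poisson(λ=14):
Var(X) = 14
Var(5X) = (5)² × Var(X) = 25 × 14 = 350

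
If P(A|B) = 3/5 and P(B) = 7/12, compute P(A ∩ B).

By definition, P(A|B) = P(A ∩ B) / P(B)
So P(A ∩ B) = P(A|B) × P(B)
= 3/5 × 7/12
= 7/20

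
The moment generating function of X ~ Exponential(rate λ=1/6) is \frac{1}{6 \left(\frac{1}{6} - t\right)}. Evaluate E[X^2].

To find E[X^2], compute M^(2)(0):
M^(1)(t) = \frac{1}{6 \left(\frac{1}{6} - t\right)^{2}}
M^(2)(t) = \frac{1}{3 \left(\frac{1}{6} - t\right)^{3}}
M^(2)(0) = 72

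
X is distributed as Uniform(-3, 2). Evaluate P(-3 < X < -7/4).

P(-3 < X < -7/4) = ∫_{-3}^{-7/4} f(x) dx
where f(x) = \frac{1}{5}
= \frac{1}{4}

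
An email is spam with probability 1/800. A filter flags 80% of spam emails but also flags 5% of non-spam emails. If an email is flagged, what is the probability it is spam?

Let D = the rare event, + = positive/flagged.
P(D) = 1/800
P(+|D) = 80/100 = 4/5
P(+|D') = 5/100 = 1/20
P(+) = P(+|D)P(D) + P(+|D')P(D')
     = \frac{4}{5} × \frac{1}{800} + \frac{1}{20} × \frac{799}{800}
     = \frac{163}{3200}
P(D|+) = P(+|D)P(D)/P(+) = \frac{16}{815}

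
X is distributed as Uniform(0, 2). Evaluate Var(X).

For X ~ Uniform(0, 2):
Var(X) = \frac{1}{3}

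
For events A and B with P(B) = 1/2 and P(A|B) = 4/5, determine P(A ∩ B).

By definition, P(A|B) = P(A ∩ B) / P(B)
So P(A ∩ B) = P(A|B) × P(B)
= 4/5 × 1/2
= 2/5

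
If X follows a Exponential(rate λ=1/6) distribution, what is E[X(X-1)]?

E[X(X-1)] = E[X² - X] = E[X²] - E[X]
E[X] = 6
E[X²] = Var(X) + (E[X])² = 36 + (6)² = 72
E[X(X-1)] = 72 - 6 = 66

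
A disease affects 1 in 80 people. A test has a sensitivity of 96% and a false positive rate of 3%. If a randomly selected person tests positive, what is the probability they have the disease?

Let D = the rare event, + = positive/flagged.
P(D) = 1/80
P(+|D) = 96/100 = 24/25
P(+|D') = 3/100
P(+) = P(+|D)P(D) + P(+|D')P(D')
     = \frac{24}{25} × \frac{1}{80} + \frac{3}{100} × \frac{79}{80}
     = \frac{333}{8000}
P(D|+) = P(+|D)P(D)/P(+) = \frac{32}{111}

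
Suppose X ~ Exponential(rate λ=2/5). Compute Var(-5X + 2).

For X ~ Exponential(rate λ=2/5):
Var(X) = \frac{25}{4}
Var(-5X + 2) = (-5)² × Var(X) = 25 × \frac{25}{4} = \frac{625}{4}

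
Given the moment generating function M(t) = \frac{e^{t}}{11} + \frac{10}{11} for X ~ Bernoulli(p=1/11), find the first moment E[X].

To find E[X], compute M^(1)(0):
M^(1)(t) = \frac{e^{t}}{11}
M^(1)(0) = \frac{1}{11}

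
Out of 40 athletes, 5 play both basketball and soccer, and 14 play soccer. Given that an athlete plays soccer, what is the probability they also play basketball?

P(A ∩ B) = 5/40 = 1/8
P(B) = 14/40 = 7/20
P(A|B) = P(A ∩ B) / P(B) = (1/8) / (7/20) = 5/14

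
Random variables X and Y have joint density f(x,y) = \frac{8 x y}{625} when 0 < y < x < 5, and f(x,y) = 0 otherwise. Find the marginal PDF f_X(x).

f_X(x) = ∫_0^x \frac{8 x y}{625} dy = \frac{4 x^{3}}{625}
for 0 < x < 5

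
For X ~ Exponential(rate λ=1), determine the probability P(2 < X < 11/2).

P(2 < X < 11/2) = ∫_{2}^{11/2} f(x) dx
where f(x) = e^{- x}
= - \frac{1}{e^{\frac{11}{2}}} + e^{-2}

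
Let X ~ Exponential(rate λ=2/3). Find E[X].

For X ~ Exponential(rate λ=2/3), the expected value is:
E[X] = \frac{3}{2}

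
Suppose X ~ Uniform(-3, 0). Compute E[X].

For X ~ Uniform(-3, 0), the expected value is:
E[X] = - \frac{3}{2}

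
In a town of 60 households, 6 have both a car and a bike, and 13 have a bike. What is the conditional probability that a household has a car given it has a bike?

P(A ∩ B) = 6/60 = 1/10
P(B) = 13/60
P(A|B) = P(A ∩ B) / P(B) = (1/10) / (13/60) = 6/13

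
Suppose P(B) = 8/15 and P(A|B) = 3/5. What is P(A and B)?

By definition, P(A|B) = P(A ∩ B) / P(B)
So P(A ∩ B) = P(A|B) × P(B)
= 3/5 × 8/15
= 8/25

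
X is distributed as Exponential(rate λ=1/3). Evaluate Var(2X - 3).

For X ~ Exponential(rate λ=1/3):
Var(X) = 9
Var(2X - 3) = (2)² × Var(X) = 4 × 9 = 36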